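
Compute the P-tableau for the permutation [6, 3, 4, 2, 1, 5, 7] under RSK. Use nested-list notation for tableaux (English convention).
P = [[1, 4, 5, 7], [2], [3], [6]]

After inserting 6: P = [[6]].
After inserting 3: P = [[3], [6]].
After inserting 4: P = [[3, 4], [6]].
After inserting 2: P = [[2, 4], [3], [6]].
After inserting 1: P = [[1, 4], [2], [3], [6]].
After inserting 5: P = [[1, 4, 5], [2], [3], [6]].
After inserting 7: P = [[1, 4, 5, 7], [2], [3], [6]].

So P = [[1, 4, 5, 7], [2], [3], [6]].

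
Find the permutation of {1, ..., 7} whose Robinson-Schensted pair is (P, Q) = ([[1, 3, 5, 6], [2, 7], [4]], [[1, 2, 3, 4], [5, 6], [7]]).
Reverse the RSK construction: for i from n down to 1, find the cell of Q containing i, remove the entry at that cell from P, and reverse-bump it up through P; the value ejected from row 1 is w(i).

Step i=7: Q has 7 at row 3, column 1; remove 4 from row 3 of P and reverse-bump: 4 enters row 2 and ejects 2; 2 enters row 1 and ejects 1. So w(7) = 1. P is now [[2, 3, 5, 6], [4, 7]].
Step i=6: Q has 6 at row 2, column 2; remove 7 from row 2 of P and reverse-bump: 7 enters row 1 and ejects 6. So w(6) = 6. P is now [[2, 3, 5, 7], [4]].
Step i=5: Q has 5 at row 2, column 1; remove 4 from row 2 of P and reverse-bump: 4 enters row 1 and ejects 3. So w(5) = 3. P is now [[2, 4, 5, 7]].
Step i=4: Q has 4 at row 1, column 4; remove that cell from P, ejecting 7. So w(4) = 7. P is now [[2, 4, 5]].
Step i=3: Q has 3 at row 1, column 3; remove that cell from P, ejecting 5. So w(3) = 5. P is now [[2, 4]].
Step i=2: Q has 2 at row 1, column 2; remove that cell from P, ejecting 4. So w(2) = 4. P is now [[2]].
Step i=1: Q has 1 at row 1, column 1; remove that cell from P, ejecting 2. So w(1) = 2. P is now [].

So w = 2 4 5 7 3 6 1.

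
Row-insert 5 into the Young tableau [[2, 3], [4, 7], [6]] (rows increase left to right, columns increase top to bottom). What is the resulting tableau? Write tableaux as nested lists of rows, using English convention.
[[2, 3, 5], [4, 7], [6]]

5 is larger than every entry of row 1, so it is appended to row 1. The new tableau is [[2, 3, 5], [4, 7], [6]].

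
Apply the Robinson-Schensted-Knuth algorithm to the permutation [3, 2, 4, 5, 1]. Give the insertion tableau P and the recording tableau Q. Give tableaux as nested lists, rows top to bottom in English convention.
P = [[1, 4, 5], [2], [3]], Q = [[1, 3, 4], [2], [5]]

Insert each entry of the permutation into P by Schensted row insertion, recording in Q the position of each new cell.

Insert 3: appended to row 1. P = [[3]].
Insert 2: 2 bumps 3 from row 1; 3 starts row 2. P = [[2], [3]].
Insert 4: appended to row 1. P = [[2, 4], [3]].
Insert 5: appended to row 1. P = [[2, 4, 5], [3]].
Insert 1: 1 bumps 2 from row 1; 2 bumps 3 from row 2; 3 starts row 3. P = [[1, 4, 5], [2], [3]].

So P = [[1, 4, 5], [2], [3]], Q = [[1, 3, 4], [2], [5]].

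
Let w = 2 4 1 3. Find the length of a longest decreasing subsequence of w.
2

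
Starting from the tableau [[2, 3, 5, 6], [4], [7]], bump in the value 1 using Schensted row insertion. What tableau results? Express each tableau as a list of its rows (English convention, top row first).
[[1, 3, 5, 6], [2], [4], [7]]

In row 1, 1 replaces 2 (the leftmost entry greater than 1); 2 is bumped to row 2. In row 2, 2 replaces 4 (the leftmost entry greater than 2); 4 is bumped to row 3. In row 3, 4 replaces 7 (the leftmost entry greater than 4); 7 is bumped to row 4. 7 starts a new row 4. The new tableau is [[1, 3, 5, 6], [2], [4], [7]].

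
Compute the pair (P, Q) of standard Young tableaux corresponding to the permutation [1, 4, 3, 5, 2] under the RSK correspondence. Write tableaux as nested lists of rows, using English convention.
Insert each entry of the permutation into P by Schensted row insertion, recording in Q the position of each new cell.

After inserting 1: P = [[1]].
After inserting 4: P = [[1, 4]].
After inserting 3: P = [[1, 3], [4]].
After inserting 5: P = [[1, 3, 5], [4]].
After inserting 2: P = [[1, 2, 5], [3], [4]].

So P = [[1, 2, 5], [3], [4]], Q = [[1, 2, 4], [3], [5]].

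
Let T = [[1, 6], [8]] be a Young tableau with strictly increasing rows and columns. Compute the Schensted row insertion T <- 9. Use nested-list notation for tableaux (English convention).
[[1, 6, 9], [8]]

9 is larger than every entry of row 1, so it is appended to row 1. The new tableau is [[1, 6, 9], [8]].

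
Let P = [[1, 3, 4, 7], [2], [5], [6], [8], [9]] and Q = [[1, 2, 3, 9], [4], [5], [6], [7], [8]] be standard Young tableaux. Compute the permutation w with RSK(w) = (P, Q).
Reverse the RSK construction: for i from n down to 1, find the cell of Q containing i, remove the entry at that cell from P, and reverse-bump it up through P; the value ejected from row 1 is w(i).

Step i=9: Q has 9 at row 1, column 4; remove that cell from P, ejecting 7. So w(9) = 7. P is now [[1, 3, 4], [2], [5], [6], [8], [9]].
Step i=8: Q has 8 at row 6, column 1; remove 9 from row 6 of P and reverse-bump: 9 enters row 5 and ejects 8; 8 enters row 4 and ejects 6; 6 enters row 3 and ejects 5; 5 enters row 2 and ejects 2; 2 enters row 1 and ejects 1. So w(8) = 1. P is now [[2, 3, 4], [5], [6], [8], [9]].
Step i=7: Q has 7 at row 5, column 1; remove 9 from row 5 of P and reverse-bump: 9 enters row 4 and ejects 8; 8 enters row 3 and ejects 6; 6 enters row 2 and ejects 5; 5 enters row 1 and ejects 4. So w(7) = 4. P is now [[2, 3, 5], [6], [8], [9]].
Step i=6: Q has 6 at row 4, column 1; remove 9 from row 4 of P and reverse-bump: 9 enters row 3 and ejects 8; 8 enters row 2 and ejects 6; 6 enters row 1 and ejects 5. So w(6) = 5. P is now [[2, 3, 6], [8], [9]].
Step i=5: Q has 5 at row 3, column 1; remove 9 from row 3 of P and reverse-bump: 9 enters row 2 and ejects 8; 8 enters row 1 and ejects 6. So w(5) = 6. P is now [[2, 3, 8], [9]].
Step i=4: Q has 4 at row 2, column 1; remove 9 from row 2 of P and reverse-bump: 9 enters row 1 and ejects 8. So w(4) = 8. P is now [[2, 3, 9]].
Step i=3: Q has 3 at row 1, column 3; remove that cell from P, ejecting 9. So w(3) = 9. P is now [[2, 3]].
Step i=2: Q has 2 at row 1, column 2; remove that cell from P, ejecting 3. So w(2) = 3. P is now [[2]].
Step i=1: Q has 1 at row 1, column 1; remove that cell from P, ejecting 2. So w(1) = 2. P is now [].

So w = 2 3 9 8 6 5 4 1 7.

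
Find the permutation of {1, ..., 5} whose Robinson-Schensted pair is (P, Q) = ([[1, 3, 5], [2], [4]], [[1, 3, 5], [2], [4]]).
Reverse the RSK construction: for i from n down to 1, find the cell of Q containing i, remove the entry at that cell from P, and reverse-bump it up through P; the value ejected from row 1 is w(i).

Step i=5: Q has 5 at row 1, column 3; remove that cell from P, ejecting 5. So w(5) = 5. P is now [[1, 3], [2], [4]].
Step i=4: Q has 4 at row 3, column 1; remove 4 from row 3 of P and reverse-bump: 4 enters row 2 and ejects 2; 2 enters row 1 and ejects 1. So w(4) = 1. P is now [[2, 3], [4]].
Step i=3: Q has 3 at row 1, column 2; remove that cell from P, ejecting 3. So w(3) = 3. P is now [[2], [4]].
Step i=2: Q has 2 at row 2, column 1; remove 4 from row 2 of P and reverse-bump: 4 enters row 1 and ejects 2. So w(2) = 2. P is now [[4]].
Step i=1: Q has 1 at row 1, column 1; remove that cell from P, ejecting 4. So w(1) = 4. P is now [].

So w = 4 2 3 1 5.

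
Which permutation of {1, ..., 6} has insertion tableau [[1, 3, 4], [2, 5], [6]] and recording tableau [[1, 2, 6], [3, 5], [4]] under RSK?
2 6 5 1 3 4

Reverse the RSK construction: for i from n down to 1, find the cell of Q containing i, remove the entry at that cell from P, and reverse-bump it up through P; the value ejected from row 1 is w(i).

Step i=6: Q has 6 at row 1, column 3; remove that cell from P, ejecting 4. So w(6) = 4. P is now [[1, 3], [2, 5], [6]].
Step i=5: Q has 5 at row 2, column 2; remove 5 from row 2 of P and reverse-bump: 5 enters row 1 and ejects 3. So w(5) = 3. P is now [[1, 5], [2], [6]].
Step i=4: Q has 4 at row 3, column 1; remove 6 from row 3 of P and reverse-bump: 6 enters row 2 and ejects 2; 2 enters row 1 and ejects 1. So w(4) = 1. P is now [[2, 5], [6]].
Step i=3: Q has 3 at row 2, column 1; remove 6 from row 2 of P and reverse-bump: 6 enters row 1 and ejects 5. So w(3) = 5. P is now [[2, 6]].
Step i=2: Q has 2 at row 1, column 2; remove that cell from P, ejecting 6. So w(2) = 6. P is now [[2]].
Step i=1: Q has 1 at row 1, column 1; remove that cell from P, ejecting 2. So w(1) = 2. P is now [].

So w = 2 6 5 1 3 4.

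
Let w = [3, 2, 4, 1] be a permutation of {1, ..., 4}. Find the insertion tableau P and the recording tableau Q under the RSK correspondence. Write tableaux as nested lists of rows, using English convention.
Insert each entry of the permutation into P by Schensted row insertion, recording in Q the position of each new cell.

Insert 3: appended to row 1. P = [[3]].
Insert 2: 2 bumps 3 from row 1; 3 starts row 2. P = [[2], [3]].
Insert 4: appended to row 1. P = [[2, 4], [3]].
Insert 1: 1 bumps 2 from row 1; 2 bumps 3 from row 2; 3 starts row 3. P = [[1, 4], [2], [3]].

So P = [[1, 4], [2], [3]], Q = [[1, 3], [2], [4]].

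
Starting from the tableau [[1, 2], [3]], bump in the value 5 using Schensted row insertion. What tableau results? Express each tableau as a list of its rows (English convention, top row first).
[[1, 2, 5], [3]]

5 is larger than every entry of row 1, so it is appended to row 1. The new tableau is [[1, 2, 5], [3]].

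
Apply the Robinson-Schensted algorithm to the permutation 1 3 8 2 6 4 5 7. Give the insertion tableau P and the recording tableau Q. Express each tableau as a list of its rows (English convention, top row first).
Insert each entry of the permutation into P by Schensted row insertion, recording in Q the position of each new cell.

Insert 1: appended to row 1. P = [[1]], Q = [[1]].
Insert 3: appended to row 1. P = [[1, 3]], Q = [[1, 2]].
Insert 8: appended to row 1. P = [[1, 3, 8]], Q = [[1, 2, 3]].
Insert 2: 2 bumps 3 from row 1; 3 starts row 2. P = [[1, 2, 8], [3]], Q = [[1, 2, 3], [4]].
Insert 6: 6 bumps 8 from row 1; 8 appends to row 2. P = [[1, 2, 6], [3, 8]], Q = [[1, 2, 3], [4, 5]].
Insert 4: 4 bumps 6 from row 1; 6 bumps 8 from row 2; 8 starts row 3. P = [[1, 2, 4], [3, 6], [8]], Q = [[1, 2, 3], [4, 5], [6]].
Insert 5: appended to row 1. P = [[1, 2, 4, 5], [3, 6], [8]], Q = [[1, 2, 3, 7], [4, 5], [6]].
Insert 7: appended to row 1. P = [[1, 2, 4, 5, 7], [3, 6], [8]], Q = [[1, 2, 3, 7, 8], [4, 5], [6]].

So P = [[1, 2, 4, 5, 7], [3, 6], [8]], Q = [[1, 2, 3, 7, 8], [4, 5], [6]].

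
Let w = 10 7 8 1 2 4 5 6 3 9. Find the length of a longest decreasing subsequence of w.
4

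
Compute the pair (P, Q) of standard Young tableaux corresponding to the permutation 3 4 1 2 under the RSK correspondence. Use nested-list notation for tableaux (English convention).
Insert each entry of the permutation into P by Schensted row insertion, recording in Q the position of each new cell.

Insert 3: appended to row 1. P = [[3]], Q = [[1]].
Insert 4: appended to row 1. P = [[3, 4]], Q = [[1, 2]].
Insert 1: 1 bumps 3 from row 1; 3 starts row 2. P = [[1, 4], [3]], Q = [[1, 2], [3]].
Insert 2: 2 bumps 4 from row 1; 4 appends to row 2. P = [[1, 2], [3, 4]], Q = [[1, 2], [3, 4]].

So P = [[1, 2], [3, 4]], Q = [[1, 2], [3, 4]].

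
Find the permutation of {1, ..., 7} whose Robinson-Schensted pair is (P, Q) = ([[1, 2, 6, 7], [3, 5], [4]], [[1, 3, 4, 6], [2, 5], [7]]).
Reverse RSK: for i = n, n-1, ..., 1, locate i in Q, remove the corresponding corner cell from P, and reverse-bump its entry up through P; the value ejected from row 1 is w(i).

So w = 4 1 5 6 3 7 2.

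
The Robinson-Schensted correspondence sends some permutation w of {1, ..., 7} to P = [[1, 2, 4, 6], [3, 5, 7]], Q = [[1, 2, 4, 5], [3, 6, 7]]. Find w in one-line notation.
Reverse RSK: for i = n, n-1, ..., 1, locate i in Q, remove the corresponding corner cell from P, and reverse-bump its entry up through P; the value ejected from row 1 is w(i).

So w = 1 3 2 5 7 4 6.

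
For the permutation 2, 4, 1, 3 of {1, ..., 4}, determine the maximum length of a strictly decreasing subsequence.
2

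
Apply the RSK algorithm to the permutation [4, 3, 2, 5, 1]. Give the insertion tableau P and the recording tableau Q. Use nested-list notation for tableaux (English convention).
P = [[1, 5], [2], [3], [4]], Q = [[1, 4], [2], [3], [5]]

Insert each entry of the permutation into P by Schensted row insertion, recording in Q the position of each new cell.

Insert 4: appended to row 1. P = [[4]].
Insert 3: 3 bumps 4 from row 1; 4 starts row 2. P = [[3], [4]].
Insert 2: 2 bumps 3 from row 1; 3 bumps 4 from row 2; 4 starts row 3. P = [[2], [3], [4]].
Insert 5: appended to row 1. P = [[2, 5], [3], [4]].
Insert 1: 1 bumps 2 from row 1; 2 bumps 3 from row 2; 3 bumps 4 from row 3; 4 starts row 4. P = [[1, 5], [2], [3], [4]].

So P = [[1, 5], [2], [3], [4]], Q = [[1, 4], [2], [3], [5]].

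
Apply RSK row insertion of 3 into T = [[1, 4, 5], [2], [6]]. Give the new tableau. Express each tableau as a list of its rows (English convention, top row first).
[[1, 3, 5], [2, 4], [6]]

In row 1, 3 replaces 4 (the leftmost entry greater than 3); 4 is bumped to row 2. 4 is appended to row 2. The new tableau is [[1, 3, 5], [2, 4], [6]].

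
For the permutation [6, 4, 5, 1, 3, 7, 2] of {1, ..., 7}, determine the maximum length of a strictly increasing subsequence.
3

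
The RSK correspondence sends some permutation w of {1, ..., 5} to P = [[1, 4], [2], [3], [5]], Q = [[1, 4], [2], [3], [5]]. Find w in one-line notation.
5 3 2 4 1

Reverse the RSK construction: for i from n down to 1, find the cell of Q containing i, remove the entry at that cell from P, and reverse-bump it up through P; the value ejected from row 1 is w(i).

Step i=5: Q has 5 at row 4, column 1; remove 5 from row 4 of P and reverse-bump: 5 enters row 3 and ejects 3; 3 enters row 2 and ejects 2; 2 enters row 1 and ejects 1. So w(5) = 1. P is now [[2, 4], [3], [5]].
Step i=4: Q has 4 at row 1, column 2; remove that cell from P, ejecting 4. So w(4) = 4. P is now [[2], [3], [5]].
Step i=3: Q has 3 at row 3, column 1; remove 5 from row 3 of P and reverse-bump: 5 enters row 2 and ejects 3; 3 enters row 1 and ejects 2. So w(3) = 2. P is now [[3], [5]].
Step i=2: Q has 2 at row 2, column 1; remove 5 from row 2 of P and reverse-bump: 5 enters row 1 and ejects 3. So w(2) = 3. P is now [[5]].
Step i=1: Q has 1 at row 1, column 1; remove that cell from P, ejecting 5. So w(1) = 5. P is now [].

So w = 5 3 2 4 1.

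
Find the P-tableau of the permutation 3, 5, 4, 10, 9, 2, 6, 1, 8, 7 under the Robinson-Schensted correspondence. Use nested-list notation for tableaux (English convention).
P = [[1, 4, 6, 7], [2, 8], [3, 9], [5, 10]]

Insert 3: appended to row 1. P = [[3]].
Insert 5: appended to row 1. P = [[3, 5]].
Insert 4: 4 bumps 5 from row 1; 5 starts row 2. P = [[3, 4], [5]].
Insert 10: appended to row 1. P = [[3, 4, 10], [5]].
Insert 9: 9 bumps 10 from row 1; 10 appends to row 2. P = [[3, 4, 9], [5, 10]].
Insert 2: 2 bumps 3 from row 1; 3 bumps 5 from row 2; 5 starts row 3. P = [[2, 4, 9], [3, 10], [5]].
Insert 6: 6 bumps 9 from row 1; 9 bumps 10 from row 2; 10 appends to row 3. P = [[2, 4, 6], [3, 9], [5, 10]].
Insert 1: 1 bumps 2 from row 1; 2 bumps 3 from row 2; 3 bumps 5 from row 3; 5 starts row 4. P = [[1, 4, 6], [2, 9], [3, 10], [5]].
Insert 8: appended to row 1. P = [[1, 4, 6, 8], [2, 9], [3, 10], [5]].
Insert 7: 7 bumps 8 from row 1; 8 bumps 9 from row 2; 9 bumps 10 from row 3; 10 appends to row 4. P = [[1, 4, 6, 7], [2, 8], [3, 9], [5, 10]].

So P = [[1, 4, 6, 7], [2, 8], [3, 9], [5, 10]].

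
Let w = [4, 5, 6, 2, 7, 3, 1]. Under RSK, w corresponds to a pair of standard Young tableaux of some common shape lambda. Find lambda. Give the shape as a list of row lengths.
RSK row insertion gives P = [[1, 3, 6, 7], [2, 5], [4]], which has shape [4, 2, 1].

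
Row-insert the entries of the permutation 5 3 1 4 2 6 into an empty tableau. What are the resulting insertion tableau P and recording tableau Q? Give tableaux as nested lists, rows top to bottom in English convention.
P = [[1, 2, 6], [3, 4], [5]], Q = [[1, 4, 6], [2, 5], [3]]

Insert each entry of the permutation into P by Schensted row insertion, recording in Q the position of each new cell.

After inserting 5: P = [[5]].
After inserting 3: P = [[3], [5]].
After inserting 1: P = [[1], [3], [5]].
After inserting 4: P = [[1, 4], [3], [5]].
After inserting 2: P = [[1, 2], [3, 4], [5]].
After inserting 6: P = [[1, 2, 6], [3, 4], [5]].

So P = [[1, 2, 6], [3, 4], [5]], Q = [[1, 4, 6], [2, 5], [3]].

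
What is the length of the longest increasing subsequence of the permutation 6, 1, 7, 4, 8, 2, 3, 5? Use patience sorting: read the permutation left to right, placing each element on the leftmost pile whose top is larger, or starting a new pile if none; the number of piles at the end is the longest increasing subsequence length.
6: new pile. tops = [6]
1: onto pile 1 (replacing 6). tops = [1]
7: new pile. tops = [1, 7]
4: onto pile 2 (replacing 7). tops = [1, 4]
8: new pile. tops = [1, 4, 8]
2: onto pile 2 (replacing 4). tops = [1, 2, 8]
3: onto pile 3 (replacing 8). tops = [1, 2, 3]
5: new pile. tops = [1, 2, 3, 5]

4 piles, so the longest increasing subsequence has length 4.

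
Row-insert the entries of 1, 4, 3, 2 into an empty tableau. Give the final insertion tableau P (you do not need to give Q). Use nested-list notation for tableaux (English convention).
Insert 1: appended to row 1. P = [[1]].
Insert 4: appended to row 1. P = [[1, 4]].
Insert 3: 3 bumps 4 from row 1; 4 starts row 2. P = [[1, 3], [4]].
Insert 2: 2 bumps 3 from row 1; 3 bumps 4 from row 2; 4 starts row 3. P = [[1, 2], [3], [4]].

So P = [[1, 2], [3], [4]].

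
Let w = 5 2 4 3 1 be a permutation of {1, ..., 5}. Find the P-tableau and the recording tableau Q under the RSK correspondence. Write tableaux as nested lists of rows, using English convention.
Insert each entry of the permutation into P by Schensted row insertion, recording in Q the position of each new cell.

Insert 5: appended to row 1. P = [[5]], Q = [[1]].
Insert 2: 2 bumps 5 from row 1; 5 starts row 2. P = [[2], [5]], Q = [[1], [2]].
Insert 4: appended to row 1. P = [[2, 4], [5]], Q = [[1, 3], [2]].
Insert 3: 3 bumps 4 from row 1; 4 bumps 5 from row 2; 5 starts row 3. P = [[2, 3], [4], [5]], Q = [[1, 3], [2], [4]].
Insert 1: 1 bumps 2 from row 1; 2 bumps 4 from row 2; 4 bumps 5 from row 3; 5 starts row 4. P = [[1, 3], [2], [4], [5]], Q = [[1, 3], [2], [4], [5]].

So P = [[1, 3], [2], [4], [5]], Q = [[1, 3], [2], [4], [5]].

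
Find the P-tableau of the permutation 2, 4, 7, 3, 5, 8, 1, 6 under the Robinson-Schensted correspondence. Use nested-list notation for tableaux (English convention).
Insert 2: appended to row 1. P = [[2]].
Insert 4: appended to row 1. P = [[2, 4]].
Insert 7: appended to row 1. P = [[2, 4, 7]].
Insert 3: 3 bumps 4 from row 1; 4 starts row 2. P = [[2, 3, 7], [4]].
Insert 5: 5 bumps 7 from row 1; 7 appends to row 2. P = [[2, 3, 5], [4, 7]].
Insert 8: appended to row 1. P = [[2, 3, 5, 8], [4, 7]].
Insert 1: 1 bumps 2 from row 1; 2 bumps 4 from row 2; 4 starts row 3. P = [[1, 3, 5, 8], [2, 7], [4]].
Insert 6: 6 bumps 8 from row 1; 8 appends to row 2. P = [[1, 3, 5, 6], [2, 7, 8], [4]].

So P = [[1, 3, 5, 6], [2, 7, 8], [4]].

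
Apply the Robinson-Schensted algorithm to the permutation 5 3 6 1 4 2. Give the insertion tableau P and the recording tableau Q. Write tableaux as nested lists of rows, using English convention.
Insert each entry of the permutation into P by Schensted row insertion, recording in Q the position of each new cell.

Insert 5: appended to row 1. P = [[5]], Q = [[1]].
Insert 3: 3 bumps 5 from row 1; 5 starts row 2. P = [[3], [5]], Q = [[1], [2]].
Insert 6: appended to row 1. P = [[3, 6], [5]], Q = [[1, 3], [2]].
Insert 1: 1 bumps 3 from row 1; 3 bumps 5 from row 2; 5 starts row 3. P = [[1, 6], [3], [5]], Q = [[1, 3], [2], [4]].
Insert 4: 4 bumps 6 from row 1; 6 appends to row 2. P = [[1, 4], [3, 6], [5]], Q = [[1, 3], [2, 5], [4]].
Insert 2: 2 bumps 4 from row 1; 4 bumps 6 from row 2; 6 appends to row 3. P = [[1, 2], [3, 4], [5, 6]], Q = [[1, 3], [2, 5], [4, 6]].

So P = [[1, 2], [3, 4], [5, 6]], Q = [[1, 3], [2, 5], [4, 6]].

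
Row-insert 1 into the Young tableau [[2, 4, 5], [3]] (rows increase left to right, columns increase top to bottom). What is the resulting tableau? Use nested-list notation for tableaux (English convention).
[[1, 4, 5], [2], [3]]

In row 1, 1 replaces 2 (the leftmost entry greater than 1); 2 is bumped to row 2. In row 2, 2 replaces 3 (the leftmost entry greater than 2); 3 is bumped to row 3. 3 starts a new row 3. The new tableau is [[1, 4, 5], [2], [3]].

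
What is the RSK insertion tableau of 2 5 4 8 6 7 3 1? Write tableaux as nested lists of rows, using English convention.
P = [[1, 3, 6, 7], [2, 8], [4], [5]]

Insert 2: appended to row 1. P = [[2]].
Insert 5: appended to row 1. P = [[2, 5]].
Insert 4: 4 bumps 5 from row 1; 5 starts row 2. P = [[2, 4], [5]].
Insert 8: appended to row 1. P = [[2, 4, 8], [5]].
Insert 6: 6 bumps 8 from row 1; 8 appends to row 2. P = [[2, 4, 6], [5, 8]].
Insert 7: appended to row 1. P = [[2, 4, 6, 7], [5, 8]].
Insert 3: 3 bumps 4 from row 1; 4 bumps 5 from row 2; 5 starts row 3. P = [[2, 3, 6, 7], [4, 8], [5]].
Insert 1: 1 bumps 2 from row 1; 2 bumps 4 from row 2; 4 bumps 5 from row 3; 5 starts row 4. P = [[1, 3, 6, 7], [2, 8], [4], [5]].

So P = [[1, 3, 6, 7], [2, 8], [4], [5]].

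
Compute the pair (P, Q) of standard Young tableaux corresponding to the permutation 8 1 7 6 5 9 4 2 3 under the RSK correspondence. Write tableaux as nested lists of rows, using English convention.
Insert each entry of the permutation into P by Schensted row insertion, recording in Q the position of each new cell.

Insert 8: appended to row 1. P = [[8]], Q = [[1]].
Insert 1: 1 bumps 8 from row 1; 8 starts row 2. P = [[1], [8]], Q = [[1], [2]].
Insert 7: appended to row 1. P = [[1, 7], [8]], Q = [[1, 3], [2]].
Insert 6: 6 bumps 7 from row 1; 7 bumps 8 from row 2; 8 starts row 3. P = [[1, 6], [7], [8]], Q = [[1, 3], [2], [4]].
Insert 5: 5 bumps 6 from row 1; 6 bumps 7 from row 2; 7 bumps 8 from row 3; 8 starts row 4. P = [[1, 5], [6], [7], [8]], Q = [[1, 3], [2], [4], [5]].
Insert 9: appended to row 1. P = [[1, 5, 9], [6], [7], [8]], Q = [[1, 3, 6], [2], [4], [5]].
Insert 4: 4 bumps 5 from row 1; 5 bumps 6 from row 2; 6 bumps 7 from row 3; 7 bumps 8 from row 4; 8 starts row 5. P = [[1, 4, 9], [5], [6], [7], [8]], Q = [[1, 3, 6], [2], [4], [5], [7]].
Insert 2: 2 bumps 4 from row 1; 4 bumps 5 from row 2; 5 bumps 6 from row 3; 6 bumps 7 from row 4; 7 bumps 8 from row 5; 8 starts row 6. P = [[1, 2, 9], [4], [5], [6], [7], [8]], Q = [[1, 3, 6], [2], [4], [5], [7], [8]].
Insert 3: 3 bumps 9 from row 1; 9 appends to row 2. P = [[1, 2, 3], [4, 9], [5], [6], [7], [8]], Q = [[1, 3, 6], [2, 9], [4], [5], [7], [8]].

So P = [[1, 2, 3], [4, 9], [5], [6], [7], [8]], Q = [[1, 3, 6], [2, 9], [4], [5], [7], [8]].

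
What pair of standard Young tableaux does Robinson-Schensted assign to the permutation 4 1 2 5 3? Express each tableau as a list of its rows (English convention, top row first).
P = [[1, 2, 3], [4, 5]], Q = [[1, 3, 4], [2, 5]]

Insert each entry of the permutation into P by Schensted row insertion, recording in Q the position of each new cell.

Insert 4: appended to row 1. P = [[4]].
Insert 1: 1 bumps 4 from row 1; 4 starts row 2. P = [[1], [4]].
Insert 2: appended to row 1. P = [[1, 2], [4]].
Insert 5: appended to row 1. P = [[1, 2, 5], [4]].
Insert 3: 3 bumps 5 from row 1; 5 appends to row 2. P = [[1, 2, 3], [4, 5]].

So P = [[1, 2, 3], [4, 5]], Q = [[1, 3, 4], [2, 5]].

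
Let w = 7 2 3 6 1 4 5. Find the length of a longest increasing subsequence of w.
4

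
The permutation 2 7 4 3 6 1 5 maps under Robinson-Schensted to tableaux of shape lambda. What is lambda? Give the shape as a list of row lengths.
Row-insert each entry into an empty tableau.

After inserting 2: P = [[2]].
After inserting 7: P = [[2, 7]].
After inserting 4: P = [[2, 4], [7]].
After inserting 3: P = [[2, 3], [4], [7]].
After inserting 6: P = [[2, 3, 6], [4], [7]].
After inserting 1: P = [[1, 3, 6], [2], [4], [7]].
After inserting 5: P = [[1, 3, 5], [2, 6], [4], [7]].

The final insertion tableau P = [[1, 3, 5], [2, 6], [4], [7]] has shape [3, 2, 1, 1].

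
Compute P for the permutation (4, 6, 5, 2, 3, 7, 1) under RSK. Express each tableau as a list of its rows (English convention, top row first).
Insert 4: appended to row 1. P = [[4]].
Insert 6: appended to row 1. P = [[4, 6]].
Insert 5: 5 bumps 6 from row 1; 6 starts row 2. P = [[4, 5], [6]].
Insert 2: 2 bumps 4 from row 1; 4 bumps 6 from row 2; 6 starts row 3. P = [[2, 5], [4], [6]].
Insert 3: 3 bumps 5 from row 1; 5 appends to row 2. P = [[2, 3], [4, 5], [6]].
Insert 7: appended to row 1. P = [[2, 3, 7], [4, 5], [6]].
Insert 1: 1 bumps 2 from row 1; 2 bumps 4 from row 2; 4 bumps 6 from row 3; 6 starts row 4. P = [[1, 3, 7], [2, 5], [4], [6]].

So P = [[1, 3, 7], [2, 5], [4], [6]].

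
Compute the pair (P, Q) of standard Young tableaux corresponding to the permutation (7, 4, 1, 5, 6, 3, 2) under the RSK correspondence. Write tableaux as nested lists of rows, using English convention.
P = [[1, 2, 6], [3, 5], [4], [7]], Q = [[1, 4, 5], [2, 6], [3], [7]]

Insert each entry of the permutation into P by Schensted row insertion, recording in Q the position of each new cell.

After inserting 7: P = [[7]].
After inserting 4: P = [[4], [7]].
After inserting 1: P = [[1], [4], [7]].
After inserting 5: P = [[1, 5], [4], [7]].
After inserting 6: P = [[1, 5, 6], [4], [7]].
After inserting 3: P = [[1, 3, 6], [4, 5], [7]].
After inserting 2: P = [[1, 2, 6], [3, 5], [4], [7]].

So P = [[1, 2, 6], [3, 5], [4], [7]], Q = [[1, 4, 5], [2, 6], [3], [7]].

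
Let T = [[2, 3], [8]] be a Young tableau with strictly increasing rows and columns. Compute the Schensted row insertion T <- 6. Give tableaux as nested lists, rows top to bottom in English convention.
6 is larger than every entry of row 1, so it is appended to row 1. The new tableau is [[2, 3, 6], [8]].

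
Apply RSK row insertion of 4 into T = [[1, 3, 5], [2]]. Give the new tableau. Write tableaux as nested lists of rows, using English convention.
In row 1, 4 replaces 5 (the leftmost entry greater than 4); 5 is bumped to row 2. 5 is appended to row 2. The new tableau is [[1, 3, 4], [2, 5]].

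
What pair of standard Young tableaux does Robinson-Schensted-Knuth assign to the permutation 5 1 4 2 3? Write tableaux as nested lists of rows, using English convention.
P = [[1, 2, 3], [4], [5]], Q = [[1, 3, 5], [2], [4]]

Insert each entry of the permutation into P by Schensted row insertion, recording in Q the position of each new cell.

Insert 5: appended to row 1. P = [[5]].
Insert 1: 1 bumps 5 from row 1; 5 starts row 2. P = [[1], [5]].
Insert 4: appended to row 1. P = [[1, 4], [5]].
Insert 2: 2 bumps 4 from row 1; 4 bumps 5 from row 2; 5 starts row 3. P = [[1, 2], [4], [5]].
Insert 3: appended to row 1. P = [[1, 2, 3], [4], [5]].

So P = [[1, 2, 3], [4], [5]], Q = [[1, 3, 5], [2], [4]].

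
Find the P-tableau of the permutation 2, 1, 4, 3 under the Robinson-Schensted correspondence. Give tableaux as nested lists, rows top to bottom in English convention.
P = [[1, 3], [2, 4]]

Insert 2: appended to row 1. P = [[2]].
Insert 1: 1 bumps 2 from row 1; 2 starts row 2. P = [[1], [2]].
Insert 4: appended to row 1. P = [[1, 4], [2]].
Insert 3: 3 bumps 4 from row 1; 4 appends to row 2. P = [[1, 3], [2, 4]].

So P = [[1, 3], [2, 4]].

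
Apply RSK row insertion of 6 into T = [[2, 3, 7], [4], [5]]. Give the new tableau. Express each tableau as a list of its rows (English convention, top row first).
[[2, 3, 6], [4, 7], [5]]

In row 1, 6 replaces 7 (the leftmost entry greater than 6); 7 is bumped to row 2. 7 is appended to row 2. The new tableau is [[2, 3, 6], [4, 7], [5]].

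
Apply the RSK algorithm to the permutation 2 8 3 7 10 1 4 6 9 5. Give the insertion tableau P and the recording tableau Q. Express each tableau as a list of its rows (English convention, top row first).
P = [[1, 3, 4, 5, 9], [2, 6, 10], [7], [8]], Q = [[1, 2, 4, 5, 9], [3, 7, 8], [6], [10]]

Insert each entry of the permutation into P by Schensted row insertion, recording in Q the position of each new cell.

After inserting 2: P = [[2]].
After inserting 8: P = [[2, 8]].
After inserting 3: P = [[2, 3], [8]].
After inserting 7: P = [[2, 3, 7], [8]].
After inserting 10: P = [[2, 3, 7, 10], [8]].
After inserting 1: P = [[1, 3, 7, 10], [2], [8]].
After inserting 4: P = [[1, 3, 4, 10], [2, 7], [8]].
After inserting 6: P = [[1, 3, 4, 6], [2, 7, 10], [8]].
After inserting 9: P = [[1, 3, 4, 6, 9], [2, 7, 10], [8]].
After inserting 5: P = [[1, 3, 4, 5, 9], [2, 6, 10], [7], [8]].

So P = [[1, 3, 4, 5, 9], [2, 6, 10], [7], [8]], Q = [[1, 2, 4, 5, 9], [3, 7, 8], [6], [10]].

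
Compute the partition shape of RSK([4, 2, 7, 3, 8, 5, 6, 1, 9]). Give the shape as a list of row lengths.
[5, 3, 1]

Row-insert each entry into an empty tableau.

After inserting 4: P = [[4]].
After inserting 2: P = [[2], [4]].
After inserting 7: P = [[2, 7], [4]].
After inserting 3: P = [[2, 3], [4, 7]].
After inserting 8: P = [[2, 3, 8], [4, 7]].
After inserting 5: P = [[2, 3, 5], [4, 7, 8]].
After inserting 6: P = [[2, 3, 5, 6], [4, 7, 8]].
After inserting 1: P = [[1, 3, 5, 6], [2, 7, 8], [4]].
After inserting 9: P = [[1, 3, 5, 6, 9], [2, 7, 8], [4]].

The final insertion tableau P = [[1, 3, 5, 6, 9], [2, 7, 8], [4]] has shape [5, 3, 1].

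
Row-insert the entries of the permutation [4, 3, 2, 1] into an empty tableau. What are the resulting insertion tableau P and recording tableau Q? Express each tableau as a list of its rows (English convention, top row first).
Insert each entry of the permutation into P by Schensted row insertion, recording in Q the position of each new cell.

After inserting 4: P = [[4]].
After inserting 3: P = [[3], [4]].
After inserting 2: P = [[2], [3], [4]].
After inserting 1: P = [[1], [2], [3], [4]].

So P = [[1], [2], [3], [4]], Q = [[1], [2], [3], [4]].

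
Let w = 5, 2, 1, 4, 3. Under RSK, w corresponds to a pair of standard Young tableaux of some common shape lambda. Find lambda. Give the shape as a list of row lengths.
Row-insert each entry into an empty tableau.

After inserting 5: P = [[5]].
After inserting 2: P = [[2], [5]].
After inserting 1: P = [[1], [2], [5]].
After inserting 4: P = [[1, 4], [2], [5]].
After inserting 3: P = [[1, 3], [2, 4], [5]].

The final insertion tableau P = [[1, 3], [2, 4], [5]] has shape [2, 2, 1].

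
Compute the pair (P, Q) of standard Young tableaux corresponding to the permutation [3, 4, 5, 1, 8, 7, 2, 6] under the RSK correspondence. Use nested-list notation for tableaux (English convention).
P = [[1, 2, 5, 6], [3, 4, 7], [8]], Q = [[1, 2, 3, 5], [4, 6, 8], [7]]

Insert each entry of the permutation into P by Schensted row insertion, recording in Q the position of each new cell.

After inserting 3: P = [[3]].
After inserting 4: P = [[3, 4]].
After inserting 5: P = [[3, 4, 5]].
After inserting 1: P = [[1, 4, 5], [3]].
After inserting 8: P = [[1, 4, 5, 8], [3]].
After inserting 7: P = [[1, 4, 5, 7], [3, 8]].
After inserting 2: P = [[1, 2, 5, 7], [3, 4], [8]].
After inserting 6: P = [[1, 2, 5, 6], [3, 4, 7], [8]].

So P = [[1, 2, 5, 6], [3, 4, 7], [8]], Q = [[1, 2, 3, 5], [4, 6, 8], [7]].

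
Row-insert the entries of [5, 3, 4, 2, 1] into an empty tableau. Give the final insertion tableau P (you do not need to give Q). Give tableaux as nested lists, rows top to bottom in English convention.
P = [[1, 4], [2], [3], [5]]

Insert 5: appended to row 1. P = [[5]].
Insert 3: 3 bumps 5 from row 1; 5 starts row 2. P = [[3], [5]].
Insert 4: appended to row 1. P = [[3, 4], [5]].
Insert 2: 2 bumps 3 from row 1; 3 bumps 5 from row 2; 5 starts row 3. P = [[2, 4], [3], [5]].
Insert 1: 1 bumps 2 from row 1; 2 bumps 3 from row 2; 3 bumps 5 from row 3; 5 starts row 4. P = [[1, 4], [2], [3], [5]].

So P = [[1, 4], [2], [3], [5]].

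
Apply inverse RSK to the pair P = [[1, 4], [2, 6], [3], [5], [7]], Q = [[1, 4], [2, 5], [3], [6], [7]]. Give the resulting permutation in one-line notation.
Reverse the RSK construction: for i from n down to 1, find the cell of Q containing i, remove the entry at that cell from P, and reverse-bump it up through P; the value ejected from row 1 is w(i).

Step i=7: Q has 7 at row 5, column 1; remove 7 from row 5 of P and reverse-bump: 7 enters row 4 and ejects 5; 5 enters row 3 and ejects 3; 3 enters row 2 and ejects 2; 2 enters row 1 and ejects 1. So w(7) = 1. P is now [[2, 4], [3, 6], [5], [7]].
Step i=6: Q has 6 at row 4, column 1; remove 7 from row 4 of P and reverse-bump: 7 enters row 3 and ejects 5; 5 enters row 2 and ejects 3; 3 enters row 1 and ejects 2. So w(6) = 2. P is now [[3, 4], [5, 6], [7]].
Step i=5: Q has 5 at row 2, column 2; remove 6 from row 2 of P and reverse-bump: 6 enters row 1 and ejects 4. So w(5) = 4. P is now [[3, 6], [5], [7]].
Step i=4: Q has 4 at row 1, column 2; remove that cell from P, ejecting 6. So w(4) = 6. P is now [[3], [5], [7]].
Step i=3: Q has 3 at row 3, column 1; remove 7 from row 3 of P and reverse-bump: 7 enters row 2 and ejects 5; 5 enters row 1 and ejects 3. So w(3) = 3. P is now [[5], [7]].
Step i=2: Q has 2 at row 2, column 1; remove 7 from row 2 of P and reverse-bump: 7 enters row 1 and ejects 5. So w(2) = 5. P is now [[7]].
Step i=1: Q has 1 at row 1, column 1; remove that cell from P, ejecting 7. So w(1) = 7. P is now [].

So w = 7 5 3 6 4 2 1.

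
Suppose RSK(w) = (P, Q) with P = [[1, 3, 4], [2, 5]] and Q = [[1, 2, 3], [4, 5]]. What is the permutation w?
2 3 5 1 4

Reverse the RSK construction: for i from n down to 1, find the cell of Q containing i, remove the entry at that cell from P, and reverse-bump it up through P; the value ejected from row 1 is w(i).

Step i=5: Q has 5 at row 2, column 2; remove 5 from row 2 of P and reverse-bump: 5 enters row 1 and ejects 4. So w(5) = 4. P is now [[1, 3, 5], [2]].
Step i=4: Q has 4 at row 2, column 1; remove 2 from row 2 of P and reverse-bump: 2 enters row 1 and ejects 1. So w(4) = 1. P is now [[2, 3, 5]].
Step i=3: Q has 3 at row 1, column 3; remove that cell from P, ejecting 5. So w(3) = 5. P is now [[2, 3]].
Step i=2: Q has 2 at row 1, column 2; remove that cell from P, ejecting 3. So w(2) = 3. P is now [[2]].
Step i=1: Q has 1 at row 1, column 1; remove that cell from P, ejecting 2. So w(1) = 2. P is now [].

So w = 2 3 5 1 4.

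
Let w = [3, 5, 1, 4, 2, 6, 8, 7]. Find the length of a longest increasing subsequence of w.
4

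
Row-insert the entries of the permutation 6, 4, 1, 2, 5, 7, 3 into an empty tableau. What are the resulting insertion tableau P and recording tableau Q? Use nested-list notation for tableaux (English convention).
Insert each entry of the permutation into P by Schensted row insertion, recording in Q the position of each new cell.

After inserting 6: P = [[6]].
After inserting 4: P = [[4], [6]].
After inserting 1: P = [[1], [4], [6]].
After inserting 2: P = [[1, 2], [4], [6]].
After inserting 5: P = [[1, 2, 5], [4], [6]].
After inserting 7: P = [[1, 2, 5, 7], [4], [6]].
After inserting 3: P = [[1, 2, 3, 7], [4, 5], [6]].

So P = [[1, 2, 3, 7], [4, 5], [6]], Q = [[1, 4, 5, 6], [2, 7], [3]].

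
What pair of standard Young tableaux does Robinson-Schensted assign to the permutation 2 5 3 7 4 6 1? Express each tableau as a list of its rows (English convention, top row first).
Insert each entry of the permutation into P by Schensted row insertion, recording in Q the position of each new cell.

Insert 2: appended to row 1. P = [[2]], Q = [[1]].
Insert 5: appended to row 1. P = [[2, 5]], Q = [[1, 2]].
Insert 3: 3 bumps 5 from row 1; 5 starts row 2. P = [[2, 3], [5]], Q = [[1, 2], [3]].
Insert 7: appended to row 1. P = [[2, 3, 7], [5]], Q = [[1, 2, 4], [3]].
Insert 4: 4 bumps 7 from row 1; 7 appends to row 2. P = [[2, 3, 4], [5, 7]], Q = [[1, 2, 4], [3, 5]].
Insert 6: appended to row 1. P = [[2, 3, 4, 6], [5, 7]], Q = [[1, 2, 4, 6], [3, 5]].
Insert 1: 1 bumps 2 from row 1; 2 bumps 5 from row 2; 5 starts row 3. P = [[1, 3, 4, 6], [2, 7], [5]], Q = [[1, 2, 4, 6], [3, 5], [7]].

So P = [[1, 3, 4, 6], [2, 7], [5]], Q = [[1, 2, 4, 6], [3, 5], [7]].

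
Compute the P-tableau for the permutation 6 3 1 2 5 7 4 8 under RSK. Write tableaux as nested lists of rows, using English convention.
Insert 6: appended to row 1. P = [[6]].
Insert 3: 3 bumps 6 from row 1; 6 starts row 2. P = [[3], [6]].
Insert 1: 1 bumps 3 from row 1; 3 bumps 6 from row 2; 6 starts row 3. P = [[1], [3], [6]].
Insert 2: appended to row 1. P = [[1, 2], [3], [6]].
Insert 5: appended to row 1. P = [[1, 2, 5], [3], [6]].
Insert 7: appended to row 1. P = [[1, 2, 5, 7], [3], [6]].
Insert 4: 4 bumps 5 from row 1; 5 appends to row 2. P = [[1, 2, 4, 7], [3, 5], [6]].
Insert 8: appended to row 1. P = [[1, 2, 4, 7, 8], [3, 5], [6]].

So P = [[1, 2, 4, 7, 8], [3, 5], [6]].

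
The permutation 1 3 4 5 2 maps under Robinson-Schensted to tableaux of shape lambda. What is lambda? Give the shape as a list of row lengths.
[4, 1]

RSK row insertion gives P = [[1, 2, 4, 5], [3]], which has shape [4, 1].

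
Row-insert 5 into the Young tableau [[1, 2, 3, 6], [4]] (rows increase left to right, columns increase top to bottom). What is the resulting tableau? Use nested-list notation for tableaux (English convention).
[[1, 2, 3, 5], [4, 6]]

In row 1, 5 replaces 6 (the leftmost entry greater than 5); 6 is bumped to row 2. 6 is appended to row 2. The new tableau is [[1, 2, 3, 5], [4, 6]].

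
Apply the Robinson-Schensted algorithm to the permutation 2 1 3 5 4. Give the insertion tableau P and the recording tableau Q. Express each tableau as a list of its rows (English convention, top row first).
P = [[1, 3, 4], [2, 5]], Q = [[1, 3, 4], [2, 5]]

Insert each entry of the permutation into P by Schensted row insertion, recording in Q the position of each new cell.

Insert 2: appended to row 1. P = [[2]].
Insert 1: 1 bumps 2 from row 1; 2 starts row 2. P = [[1], [2]].
Insert 3: appended to row 1. P = [[1, 3], [2]].
Insert 5: appended to row 1. P = [[1, 3, 5], [2]].
Insert 4: 4 bumps 5 from row 1; 5 appends to row 2. P = [[1, 3, 4], [2, 5]].

So P = [[1, 3, 4], [2, 5]], Q = [[1, 3, 4], [2, 5]].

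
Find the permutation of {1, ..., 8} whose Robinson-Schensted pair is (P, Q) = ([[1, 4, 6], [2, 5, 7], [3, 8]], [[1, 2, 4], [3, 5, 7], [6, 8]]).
3 5 2 8 4 1 7 6

Reverse RSK: for i = n, n-1, ..., 1, locate i in Q, remove the corresponding corner cell from P, and reverse-bump its entry up through P; the value ejected from row 1 is w(i).

So w = 3 5 2 8 4 1 7 6.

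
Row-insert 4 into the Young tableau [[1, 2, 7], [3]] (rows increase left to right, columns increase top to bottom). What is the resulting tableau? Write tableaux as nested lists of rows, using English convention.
In row 1, 4 replaces 7 (the leftmost entry greater than 4); 7 is bumped to row 2. 7 is appended to row 2. The new tableau is [[1, 2, 4], [3, 7]].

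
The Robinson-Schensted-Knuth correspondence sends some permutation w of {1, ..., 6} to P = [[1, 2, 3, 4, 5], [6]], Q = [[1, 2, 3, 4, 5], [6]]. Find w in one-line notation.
Reverse RSK: for i = n, n-1, ..., 1, locate i in Q, remove the corresponding corner cell from P, and reverse-bump its entry up through P; the value ejected from row 1 is w(i).

So w = 1 2 3 4 6 5.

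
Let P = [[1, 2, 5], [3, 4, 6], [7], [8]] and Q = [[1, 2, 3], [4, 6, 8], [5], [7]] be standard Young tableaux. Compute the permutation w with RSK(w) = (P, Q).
3 4 8 7 1 6 2 5

Reverse the RSK construction: for i from n down to 1, find the cell of Q containing i, remove the entry at that cell from P, and reverse-bump it up through P; the value ejected from row 1 is w(i).

Step i=8: Q has 8 at row 2, column 3; remove 6 from row 2 of P and reverse-bump: 6 enters row 1 and ejects 5. So w(8) = 5. P is now [[1, 2, 6], [3, 4], [7], [8]].
Step i=7: Q has 7 at row 4, column 1; remove 8 from row 4 of P and reverse-bump: 8 enters row 3 and ejects 7; 7 enters row 2 and ejects 4; 4 enters row 1 and ejects 2. So w(7) = 2. P is now [[1, 4, 6], [3, 7], [8]].
Step i=6: Q has 6 at row 2, column 2; remove 7 from row 2 of P and reverse-bump: 7 enters row 1 and ejects 6. So w(6) = 6. P is now [[1, 4, 7], [3], [8]].
Step i=5: Q has 5 at row 3, column 1; remove 8 from row 3 of P and reverse-bump: 8 enters row 2 and ejects 3; 3 enters row 1 and ejects 1. So w(5) = 1. P is now [[3, 4, 7], [8]].
Step i=4: Q has 4 at row 2, column 1; remove 8 from row 2 of P and reverse-bump: 8 enters row 1 and ejects 7. So w(4) = 7. P is now [[3, 4, 8]].
Step i=3: Q has 3 at row 1, column 3; remove that cell from P, ejecting 8. So w(3) = 8. P is now [[3, 4]].
Step i=2: Q has 2 at row 1, column 2; remove that cell from P, ejecting 4. So w(2) = 4. P is now [[3]].
Step i=1: Q has 1 at row 1, column 1; remove that cell from P, ejecting 3. So w(1) = 3. P is now [].

So w = 3 4 8 7 1 6 2 5.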